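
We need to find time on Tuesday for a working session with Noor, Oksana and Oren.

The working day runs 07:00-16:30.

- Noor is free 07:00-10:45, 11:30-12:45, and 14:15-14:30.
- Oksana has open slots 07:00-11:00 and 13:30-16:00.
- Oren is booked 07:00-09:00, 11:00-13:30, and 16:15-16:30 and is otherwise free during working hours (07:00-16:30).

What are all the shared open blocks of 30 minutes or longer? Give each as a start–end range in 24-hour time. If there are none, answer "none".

09:00–10:45

Oren free within 07:00–16:30: 09:00–11:00, 13:30–16:15.
Noor ∩ Oksana: 07:00–10:45, 14:15–14:30.
Noor ∩ Oksana ∩ Oren: 09:00–10:45, 14:15–14:30.
Windows ≥ 30 min: 09:00–10:45.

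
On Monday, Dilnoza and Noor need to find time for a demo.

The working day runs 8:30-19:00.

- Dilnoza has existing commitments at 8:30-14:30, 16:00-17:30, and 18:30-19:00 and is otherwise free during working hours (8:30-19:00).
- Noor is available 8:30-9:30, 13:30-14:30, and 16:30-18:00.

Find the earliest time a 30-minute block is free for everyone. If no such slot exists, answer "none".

17:30

Dilnoza free within 08:30–19:00: 14:30–16:00, 17:30–18:30.
Dilnoza ∩ Noor: 17:30–18:00.
Windows ≥ 30 min: 17:30–18:00.
Earliest such window starts at 17:30.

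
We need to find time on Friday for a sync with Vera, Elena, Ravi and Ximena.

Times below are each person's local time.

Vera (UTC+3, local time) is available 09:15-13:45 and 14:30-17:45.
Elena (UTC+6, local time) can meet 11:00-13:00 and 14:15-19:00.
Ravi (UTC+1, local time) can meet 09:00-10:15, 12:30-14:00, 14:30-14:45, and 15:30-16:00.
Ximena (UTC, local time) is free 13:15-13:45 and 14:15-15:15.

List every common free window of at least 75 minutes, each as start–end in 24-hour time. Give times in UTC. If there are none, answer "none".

Vera → UTC: 06:15–10:45, 11:30–14:45.
Elena → UTC: 05:00–07:00, 08:15–13:00.
Ravi → UTC: 08:00–09:15, 11:30–13:00, 13:30–13:45, 14:30–15:00.
Ximena → UTC: 13:15–13:45, 14:15–15:15.
Vera ∩ Elena: 06:15–07:00, 08:15–10:45, 11:30–13:00.
Vera ∩ Elena ∩ Ravi: 08:15–09:15, 11:30–13:00.
Vera ∩ Elena ∩ Ravi ∩ Ximena: (none).
Windows ≥ 75 min: (none).

none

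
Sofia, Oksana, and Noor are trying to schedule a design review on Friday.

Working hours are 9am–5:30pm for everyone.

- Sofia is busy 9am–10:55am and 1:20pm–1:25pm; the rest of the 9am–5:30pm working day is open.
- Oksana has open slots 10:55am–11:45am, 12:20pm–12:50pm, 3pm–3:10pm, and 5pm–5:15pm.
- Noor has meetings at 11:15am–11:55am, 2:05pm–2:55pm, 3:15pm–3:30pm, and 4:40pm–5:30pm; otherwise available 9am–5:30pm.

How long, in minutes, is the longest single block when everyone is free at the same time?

Sofia free within 09:00–17:30: 10:55–13:20, 13:25–17:30.
Noor free within 09:00–17:30: 09:00–11:15, 11:55–14:05, 14:55–15:15, 15:30–16:40.
Sofia ∩ Oksana: 10:55–11:45, 12:20–12:50, 15:00–15:10, 17:00–17:15.
Sofia ∩ Oksana ∩ Noor: 10:55–11:15, 12:20–12:50, 15:00–15:10.
Common window lengths: 20, 30, 10 min; longest is 30.

30 minutes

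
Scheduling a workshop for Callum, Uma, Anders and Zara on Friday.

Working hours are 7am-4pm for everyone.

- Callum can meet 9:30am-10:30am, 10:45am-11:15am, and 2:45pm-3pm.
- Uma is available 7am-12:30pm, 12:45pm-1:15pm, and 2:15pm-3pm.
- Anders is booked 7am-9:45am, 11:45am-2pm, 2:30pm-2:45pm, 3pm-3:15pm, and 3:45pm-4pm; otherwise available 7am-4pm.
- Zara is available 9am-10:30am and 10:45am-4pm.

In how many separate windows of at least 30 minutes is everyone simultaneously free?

2

Anders free within 07:00–16:00: 09:45–11:45, 14:00–14:30, 14:45–15:00, 15:15–15:45.
Callum ∩ Uma: 09:30–10:30, 10:45–11:15, 14:45–15:00.
Callum ∩ Uma ∩ Anders: 09:45–10:30, 10:45–11:15, 14:45–15:00.
Callum ∩ Uma ∩ Anders ∩ Zara: 09:45–10:30, 10:45–11:15, 14:45–15:00.
Windows ≥ 30 min: 09:45–10:30, 10:45–11:15.
That's 2 windows.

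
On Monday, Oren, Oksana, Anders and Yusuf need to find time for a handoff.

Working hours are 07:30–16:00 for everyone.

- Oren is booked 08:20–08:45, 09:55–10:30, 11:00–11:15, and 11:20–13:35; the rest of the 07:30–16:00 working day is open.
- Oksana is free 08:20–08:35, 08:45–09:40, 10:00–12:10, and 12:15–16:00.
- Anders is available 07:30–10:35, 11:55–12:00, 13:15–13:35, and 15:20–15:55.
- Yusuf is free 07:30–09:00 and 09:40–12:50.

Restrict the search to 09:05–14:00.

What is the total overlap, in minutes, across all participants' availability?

5 minutes

Oren free within 07:30–16:00: 07:30–08:20, 08:45–09:55, 10:30–11:00, 11:15–11:20, 13:35–16:00.
Oren ∩ Oksana: 08:45–09:40, 10:30–11:00, 11:15–11:20, 13:35–16:00.
Oren ∩ Oksana ∩ Anders: 08:45–09:40, 10:30–10:35, 15:20–15:55.
Oren ∩ Oksana ∩ Anders ∩ Yusuf: 08:45–09:00, 10:30–10:35.
Restricted to 09:05–14:00: 10:30–10:35.
Total common minutes: 5.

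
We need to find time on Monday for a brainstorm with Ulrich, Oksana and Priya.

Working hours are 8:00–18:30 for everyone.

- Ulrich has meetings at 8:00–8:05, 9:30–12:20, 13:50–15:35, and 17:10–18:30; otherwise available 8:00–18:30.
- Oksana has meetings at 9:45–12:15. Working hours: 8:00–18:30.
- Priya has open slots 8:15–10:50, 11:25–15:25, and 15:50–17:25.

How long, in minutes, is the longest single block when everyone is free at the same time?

Ulrich free within 08:00–18:30: 08:05–09:30, 12:20–13:50, 15:35–17:10.
Oksana free within 08:00–18:30: 08:00–09:45, 12:15–18:30.
Ulrich ∩ Oksana: 08:05–09:30, 12:20–13:50, 15:35–17:10.
Ulrich ∩ Oksana ∩ Priya: 08:15–09:30, 12:20–13:50, 15:50–17:10.
Common window lengths: 75, 90, 80 min; longest is 90.

90 minutes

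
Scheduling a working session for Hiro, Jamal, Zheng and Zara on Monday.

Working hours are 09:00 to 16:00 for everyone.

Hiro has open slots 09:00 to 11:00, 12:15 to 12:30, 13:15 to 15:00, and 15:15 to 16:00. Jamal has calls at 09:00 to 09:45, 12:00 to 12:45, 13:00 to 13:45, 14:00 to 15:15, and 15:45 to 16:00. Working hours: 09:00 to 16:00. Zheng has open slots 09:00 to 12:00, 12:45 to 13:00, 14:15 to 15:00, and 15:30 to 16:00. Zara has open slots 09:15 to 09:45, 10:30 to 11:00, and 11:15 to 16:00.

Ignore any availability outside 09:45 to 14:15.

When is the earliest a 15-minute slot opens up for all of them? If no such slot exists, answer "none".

10:30

Jamal free within 09:00–16:00: 09:45–12:00, 12:45–13:00, 13:45–14:00, 15:15–15:45.
Hiro ∩ Jamal: 09:45–11:00, 13:45–14:00, 15:15–15:45.
Hiro ∩ Jamal ∩ Zheng: 09:45–11:00, 15:30–15:45.
Hiro ∩ Jamal ∩ Zheng ∩ Zara: 10:30–11:00, 15:30–15:45.
Restricted to 09:45–14:15: 10:30–11:00.
Windows ≥ 15 min: 10:30–11:00.
Earliest such window starts at 10:30.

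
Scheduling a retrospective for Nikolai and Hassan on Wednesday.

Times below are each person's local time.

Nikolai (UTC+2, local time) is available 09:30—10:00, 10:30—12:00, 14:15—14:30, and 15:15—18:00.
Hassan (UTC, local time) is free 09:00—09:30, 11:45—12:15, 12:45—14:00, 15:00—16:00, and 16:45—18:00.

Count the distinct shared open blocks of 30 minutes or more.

3

Nikolai → UTC: 07:30–08:00, 08:30–10:00, 12:15–12:30, 13:15–16:00.
Hassan → UTC: 09:00–09:30, 11:45–12:15, 12:45–14:00, 15:00–16:00, 16:45–18:00.
Nikolai ∩ Hassan: 09:00–09:30, 13:15–14:00, 15:00–16:00.
Windows ≥ 30 min: 09:00–09:30, 13:15–14:00, 15:00–16:00.
That's 3 windows.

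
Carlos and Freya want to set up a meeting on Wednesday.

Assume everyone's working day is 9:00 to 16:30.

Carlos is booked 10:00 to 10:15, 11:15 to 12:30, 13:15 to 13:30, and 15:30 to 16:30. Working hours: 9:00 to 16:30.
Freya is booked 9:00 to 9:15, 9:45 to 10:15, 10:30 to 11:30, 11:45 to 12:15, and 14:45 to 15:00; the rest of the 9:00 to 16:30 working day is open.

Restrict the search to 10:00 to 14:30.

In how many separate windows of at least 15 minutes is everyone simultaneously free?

3

Carlos free within 09:00–16:30: 09:00–10:00, 10:15–11:15, 12:30–13:15, 13:30–15:30.
Freya free within 09:00–16:30: 09:15–09:45, 10:15–10:30, 11:30–11:45, 12:15–14:45, 15:00–16:30.
Carlos ∩ Freya: 09:15–09:45, 10:15–10:30, 12:30–13:15, 13:30–14:45, 15:00–15:30.
Restricted to 10:00–14:30: 10:15–10:30, 12:30–13:15, 13:30–14:30.
Windows ≥ 15 min: 10:15–10:30, 12:30–13:15, 13:30–14:30.
That's 3 windows.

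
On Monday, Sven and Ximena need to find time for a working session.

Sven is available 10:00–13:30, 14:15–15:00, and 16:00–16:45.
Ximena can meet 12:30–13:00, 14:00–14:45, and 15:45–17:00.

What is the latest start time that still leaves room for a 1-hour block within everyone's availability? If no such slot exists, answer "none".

Sven ∩ Ximena: 12:30–13:00, 14:15–14:45, 16:00–16:45.
Windows ≥ 60 min: (none).

none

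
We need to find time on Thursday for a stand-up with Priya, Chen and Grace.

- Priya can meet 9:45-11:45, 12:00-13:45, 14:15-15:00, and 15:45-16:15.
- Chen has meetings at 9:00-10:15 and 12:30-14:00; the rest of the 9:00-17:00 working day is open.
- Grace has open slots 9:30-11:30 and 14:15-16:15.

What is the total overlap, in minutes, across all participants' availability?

Chen free within 09:00–17:00: 10:15–12:30, 14:00–17:00.
Priya ∩ Chen: 10:15–11:45, 12:00–12:30, 14:15–15:00, 15:45–16:15.
Priya ∩ Chen ∩ Grace: 10:15–11:30, 14:15–15:00, 15:45–16:15.
Total common minutes: 75 + 45 + 30 = 150.

150 minutes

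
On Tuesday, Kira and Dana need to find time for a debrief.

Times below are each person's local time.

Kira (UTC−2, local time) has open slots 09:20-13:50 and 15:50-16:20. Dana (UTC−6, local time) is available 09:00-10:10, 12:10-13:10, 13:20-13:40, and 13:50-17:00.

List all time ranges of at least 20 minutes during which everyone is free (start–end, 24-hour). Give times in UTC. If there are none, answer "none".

Kira → UTC: 11:20–15:50, 17:50–18:20.
Dana → UTC: 15:00–16:10, 18:10–19:10, 19:20–19:40, 19:50–23:00.
Kira ∩ Dana: 15:00–15:50, 18:10–18:20.
Windows ≥ 20 min: 15:00–15:50.

15:00–15:50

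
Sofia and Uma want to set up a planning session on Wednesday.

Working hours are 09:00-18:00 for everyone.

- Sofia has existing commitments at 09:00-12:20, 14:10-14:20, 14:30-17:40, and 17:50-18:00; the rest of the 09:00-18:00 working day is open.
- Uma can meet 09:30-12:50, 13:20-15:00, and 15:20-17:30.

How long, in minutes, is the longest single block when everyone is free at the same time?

Sofia free within 09:00–18:00: 12:20–14:10, 14:20–14:30, 17:40–17:50.
Sofia ∩ Uma: 12:20–12:50, 13:20–14:10, 14:20–14:30.
Common window lengths: 30, 50, 10 min; longest is 50.

50 minutes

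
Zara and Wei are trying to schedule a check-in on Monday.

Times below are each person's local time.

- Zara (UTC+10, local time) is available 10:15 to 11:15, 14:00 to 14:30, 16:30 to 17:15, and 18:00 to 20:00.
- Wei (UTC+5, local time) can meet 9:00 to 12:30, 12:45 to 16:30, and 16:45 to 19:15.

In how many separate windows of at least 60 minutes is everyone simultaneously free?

1

Zara → UTC: 00:15–01:15, 04:00–04:30, 06:30–07:15, 08:00–10:00.
Wei → UTC: 04:00–07:30, 07:45–11:30, 11:45–14:15.
Zara ∩ Wei: 04:00–04:30, 06:30–07:15, 08:00–10:00.
Windows ≥ 60 min: 08:00–10:00.
That's 1 window.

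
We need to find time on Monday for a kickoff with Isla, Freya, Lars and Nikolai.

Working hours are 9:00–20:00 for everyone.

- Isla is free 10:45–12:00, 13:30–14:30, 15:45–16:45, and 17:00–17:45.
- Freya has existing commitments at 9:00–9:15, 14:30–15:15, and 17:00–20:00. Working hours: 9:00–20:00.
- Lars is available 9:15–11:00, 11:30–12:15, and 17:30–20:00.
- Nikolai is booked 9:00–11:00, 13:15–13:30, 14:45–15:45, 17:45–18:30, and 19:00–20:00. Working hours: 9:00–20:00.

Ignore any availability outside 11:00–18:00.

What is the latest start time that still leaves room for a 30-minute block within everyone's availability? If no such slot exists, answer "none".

11:30

Freya free within 09:00–20:00: 09:15–14:30, 15:15–17:00.
Nikolai free within 09:00–20:00: 11:00–13:15, 13:30–14:45, 15:45–17:45, 18:30–19:00.
Isla ∩ Freya: 10:45–12:00, 13:30–14:30, 15:45–16:45.
Isla ∩ Freya ∩ Lars: 10:45–11:00, 11:30–12:00.
Isla ∩ Freya ∩ Lars ∩ Nikolai: 11:30–12:00.
Restricted to 11:00–18:00: 11:30–12:00.
Windows ≥ 30 min: 11:30–12:00.
Latest start in the last window 11:30–12:00 is 12:00 − 30 min = 11:30.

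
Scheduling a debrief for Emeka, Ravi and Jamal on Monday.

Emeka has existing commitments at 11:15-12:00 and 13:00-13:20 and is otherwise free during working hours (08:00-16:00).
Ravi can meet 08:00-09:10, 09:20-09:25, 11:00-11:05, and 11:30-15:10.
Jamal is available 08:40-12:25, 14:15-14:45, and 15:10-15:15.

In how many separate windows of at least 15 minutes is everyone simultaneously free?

Emeka free within 08:00–16:00: 08:00–11:15, 12:00–13:00, 13:20–16:00.
Emeka ∩ Ravi: 08:00–09:10, 09:20–09:25, 11:00–11:05, 12:00–13:00, 13:20–15:10.
Emeka ∩ Ravi ∩ Jamal: 08:40–09:10, 09:20–09:25, 11:00–11:05, 12:00–12:25, 14:15–14:45.
Windows ≥ 15 min: 08:40–09:10, 12:00–12:25, 14:15–14:45.
That's 3 windows.

3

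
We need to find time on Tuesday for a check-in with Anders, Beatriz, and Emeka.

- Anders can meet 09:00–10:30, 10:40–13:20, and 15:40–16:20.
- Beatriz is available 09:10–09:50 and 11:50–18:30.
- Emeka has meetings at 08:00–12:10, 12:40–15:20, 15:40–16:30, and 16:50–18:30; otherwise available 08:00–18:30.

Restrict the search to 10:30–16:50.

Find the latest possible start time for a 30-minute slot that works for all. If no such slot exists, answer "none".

Emeka free within 08:00–18:30: 12:10–12:40, 15:20–15:40, 16:30–16:50.
Anders ∩ Beatriz: 09:10–09:50, 11:50–13:20, 15:40–16:20.
Anders ∩ Beatriz ∩ Emeka: 12:10–12:40.
Restricted to 10:30–16:50: 12:10–12:40.
Windows ≥ 30 min: 12:10–12:40.
Latest start in the last window 12:10–12:40 is 12:40 − 30 min = 12:10.

12:10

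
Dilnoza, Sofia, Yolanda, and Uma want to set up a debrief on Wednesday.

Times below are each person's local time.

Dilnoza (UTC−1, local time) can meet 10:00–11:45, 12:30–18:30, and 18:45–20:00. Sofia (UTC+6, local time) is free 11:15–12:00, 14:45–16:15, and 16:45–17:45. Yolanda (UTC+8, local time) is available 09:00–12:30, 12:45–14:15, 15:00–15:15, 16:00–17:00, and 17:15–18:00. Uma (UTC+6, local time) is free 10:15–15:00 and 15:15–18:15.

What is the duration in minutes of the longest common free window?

Dilnoza → UTC: 11:00–12:45, 13:30–19:30, 19:45–21:00.
Sofia → UTC: 05:15–06:00, 08:45–10:15, 10:45–11:45.
Yolanda → UTC: 01:00–04:30, 04:45–06:15, 07:00–07:15, 08:00–09:00, 09:15–10:00.
Uma → UTC: 04:15–09:00, 09:15–12:15.
Dilnoza ∩ Sofia: 11:00–11:45.
Dilnoza ∩ Sofia ∩ Yolanda: (none).
Dilnoza ∩ Sofia ∩ Yolanda ∩ Uma: (none).
No common window.

0 minutes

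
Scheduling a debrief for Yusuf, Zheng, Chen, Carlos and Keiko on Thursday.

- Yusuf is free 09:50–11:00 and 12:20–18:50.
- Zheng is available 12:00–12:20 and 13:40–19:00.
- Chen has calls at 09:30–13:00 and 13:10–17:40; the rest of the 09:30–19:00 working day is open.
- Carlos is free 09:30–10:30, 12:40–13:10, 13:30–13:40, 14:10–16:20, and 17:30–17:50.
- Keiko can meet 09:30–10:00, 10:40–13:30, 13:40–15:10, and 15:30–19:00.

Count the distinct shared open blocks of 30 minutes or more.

0

Chen free within 09:30–19:00: 13:00–13:10, 17:40–19:00.
Yusuf ∩ Zheng: 13:40–18:50.
Yusuf ∩ Zheng ∩ Chen: 17:40–18:50.
Yusuf ∩ Zheng ∩ Chen ∩ Carlos: 17:40–17:50.
Yusuf ∩ Zheng ∩ Chen ∩ Carlos ∩ Keiko: 17:40–17:50.
Windows ≥ 30 min: (none).
That's 0 windows.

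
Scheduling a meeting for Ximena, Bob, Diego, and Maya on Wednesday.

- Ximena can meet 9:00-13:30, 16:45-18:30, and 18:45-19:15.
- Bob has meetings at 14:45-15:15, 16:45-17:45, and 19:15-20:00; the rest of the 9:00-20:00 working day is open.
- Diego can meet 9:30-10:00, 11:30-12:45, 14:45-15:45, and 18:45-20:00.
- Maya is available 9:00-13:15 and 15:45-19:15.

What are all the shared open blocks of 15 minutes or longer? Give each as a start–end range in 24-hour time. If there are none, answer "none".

Bob free within 09:00–20:00: 09:00–14:45, 15:15–16:45, 17:45–19:15.
Ximena ∩ Bob: 09:00–13:30, 17:45–18:30, 18:45–19:15.
Ximena ∩ Bob ∩ Diego: 09:30–10:00, 11:30–12:45, 18:45–19:15.
Ximena ∩ Bob ∩ Diego ∩ Maya: 09:30–10:00, 11:30–12:45, 18:45–19:15.
Windows ≥ 15 min: 09:30–10:00, 11:30–12:45, 18:45–19:15.

09:30–10:00, 11:30–12:45, 18:45–19:15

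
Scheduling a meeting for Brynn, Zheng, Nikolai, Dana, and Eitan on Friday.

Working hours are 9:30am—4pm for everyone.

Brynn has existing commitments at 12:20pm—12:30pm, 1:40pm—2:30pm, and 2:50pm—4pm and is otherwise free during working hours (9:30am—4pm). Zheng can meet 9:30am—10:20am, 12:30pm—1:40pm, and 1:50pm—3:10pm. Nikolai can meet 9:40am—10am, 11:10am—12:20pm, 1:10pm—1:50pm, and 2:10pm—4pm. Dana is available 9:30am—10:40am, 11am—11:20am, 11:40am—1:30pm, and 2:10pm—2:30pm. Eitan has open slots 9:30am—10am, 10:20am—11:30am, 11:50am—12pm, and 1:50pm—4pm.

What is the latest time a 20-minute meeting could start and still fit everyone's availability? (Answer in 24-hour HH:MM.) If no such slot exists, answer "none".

Brynn free within 09:30–16:00: 09:30–12:20, 12:30–13:40, 14:30–14:50.
Brynn ∩ Zheng: 09:30–10:20, 12:30–13:40, 14:30–14:50.
Brynn ∩ Zheng ∩ Nikolai: 09:40–10:00, 13:10–13:40, 14:30–14:50.
Brynn ∩ Zheng ∩ Nikolai ∩ Dana: 09:40–10:00, 13:10–13:30.
Brynn ∩ Zheng ∩ Nikolai ∩ Dana ∩ Eitan: 09:40–10:00.
Windows ≥ 20 min: 09:40–10:00.
Latest start in the last window 09:40–10:00 is 10:00 − 20 min = 09:40.

09:40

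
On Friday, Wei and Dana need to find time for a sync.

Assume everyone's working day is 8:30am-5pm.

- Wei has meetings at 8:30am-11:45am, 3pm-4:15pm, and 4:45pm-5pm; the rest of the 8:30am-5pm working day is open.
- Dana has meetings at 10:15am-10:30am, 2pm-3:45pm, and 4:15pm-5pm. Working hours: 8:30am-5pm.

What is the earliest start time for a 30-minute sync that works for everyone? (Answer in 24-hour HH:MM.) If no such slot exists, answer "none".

Wei free within 08:30–17:00: 11:45–15:00, 16:15–16:45.
Dana free within 08:30–17:00: 08:30–10:15, 10:30–14:00, 15:45–16:15.
Wei ∩ Dana: 11:45–14:00.
Windows ≥ 30 min: 11:45–14:00.
Earliest such window starts at 11:45.

11:45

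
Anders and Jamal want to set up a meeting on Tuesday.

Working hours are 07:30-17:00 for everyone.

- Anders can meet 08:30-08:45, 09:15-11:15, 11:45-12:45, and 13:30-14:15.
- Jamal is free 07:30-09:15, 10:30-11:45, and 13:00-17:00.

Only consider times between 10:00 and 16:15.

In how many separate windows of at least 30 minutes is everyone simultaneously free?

2

Anders ∩ Jamal: 08:30–08:45, 10:30–11:15, 13:30–14:15.
Restricted to 10:00–16:15: 10:30–11:15, 13:30–14:15.
Windows ≥ 30 min: 10:30–11:15, 13:30–14:15.
That's 2 windows.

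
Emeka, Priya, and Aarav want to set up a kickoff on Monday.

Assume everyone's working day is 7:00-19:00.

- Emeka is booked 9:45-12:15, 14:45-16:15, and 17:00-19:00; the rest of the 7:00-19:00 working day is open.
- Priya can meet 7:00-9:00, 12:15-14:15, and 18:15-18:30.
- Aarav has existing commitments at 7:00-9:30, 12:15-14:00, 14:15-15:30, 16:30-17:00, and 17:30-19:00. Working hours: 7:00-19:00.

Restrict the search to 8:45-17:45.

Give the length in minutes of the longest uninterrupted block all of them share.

Emeka free within 07:00–19:00: 07:00–09:45, 12:15–14:45, 16:15–17:00.
Aarav free within 07:00–19:00: 09:30–12:15, 14:00–14:15, 15:30–16:30, 17:00–17:30.
Emeka ∩ Priya: 07:00–09:00, 12:15–14:15.
Emeka ∩ Priya ∩ Aarav: 14:00–14:15.
Restricted to 08:45–17:45: 14:00–14:15.
Single common window of 15 minutes.

15 minutes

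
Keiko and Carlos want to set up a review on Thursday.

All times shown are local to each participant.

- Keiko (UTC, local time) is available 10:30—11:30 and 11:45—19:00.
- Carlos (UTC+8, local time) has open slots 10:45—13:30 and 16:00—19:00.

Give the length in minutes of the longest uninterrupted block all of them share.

30 minutes

Keiko → UTC: 10:30–11:30, 11:45–19:00.
Carlos → UTC: 02:45–05:30, 08:00–11:00.
Keiko ∩ Carlos: 10:30–11:00.
Single common window of 30 minutes.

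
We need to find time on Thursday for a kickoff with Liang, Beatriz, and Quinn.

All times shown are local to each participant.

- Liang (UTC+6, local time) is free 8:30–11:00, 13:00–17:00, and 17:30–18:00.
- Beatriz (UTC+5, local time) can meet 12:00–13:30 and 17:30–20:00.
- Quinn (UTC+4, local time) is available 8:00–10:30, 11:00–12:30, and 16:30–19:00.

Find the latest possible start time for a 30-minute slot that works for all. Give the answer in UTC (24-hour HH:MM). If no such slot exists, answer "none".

08:00

Liang → UTC: 02:30–05:00, 07:00–11:00, 11:30–12:00.
Beatriz → UTC: 07:00–08:30, 12:30–15:00.
Quinn → UTC: 04:00–06:30, 07:00–08:30, 12:30–15:00.
Liang ∩ Beatriz: 07:00–08:30.
Liang ∩ Beatriz ∩ Quinn: 07:00–08:30.
Windows ≥ 30 min: 07:00–08:30.
Latest start in the last window 07:00–08:30 is 08:30 − 30 min = 08:00.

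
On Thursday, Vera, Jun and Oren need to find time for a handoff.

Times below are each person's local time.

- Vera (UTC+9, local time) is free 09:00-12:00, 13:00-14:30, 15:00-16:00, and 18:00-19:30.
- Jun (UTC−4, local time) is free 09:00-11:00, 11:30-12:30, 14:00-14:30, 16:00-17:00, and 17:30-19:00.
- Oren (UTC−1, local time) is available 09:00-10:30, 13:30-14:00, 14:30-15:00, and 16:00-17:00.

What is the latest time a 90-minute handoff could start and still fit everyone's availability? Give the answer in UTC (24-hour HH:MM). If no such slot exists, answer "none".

Vera → UTC: 00:00–03:00, 04:00–05:30, 06:00–07:00, 09:00–10:30.
Jun → UTC: 13:00–15:00, 15:30–16:30, 18:00–18:30, 20:00–21:00, 21:30–23:00.
Oren → UTC: 10:00–11:30, 14:30–15:00, 15:30–16:00, 17:00–18:00.
Vera ∩ Jun: (none).
Vera ∩ Jun ∩ Oren: (none).
Windows ≥ 90 min: (none).

none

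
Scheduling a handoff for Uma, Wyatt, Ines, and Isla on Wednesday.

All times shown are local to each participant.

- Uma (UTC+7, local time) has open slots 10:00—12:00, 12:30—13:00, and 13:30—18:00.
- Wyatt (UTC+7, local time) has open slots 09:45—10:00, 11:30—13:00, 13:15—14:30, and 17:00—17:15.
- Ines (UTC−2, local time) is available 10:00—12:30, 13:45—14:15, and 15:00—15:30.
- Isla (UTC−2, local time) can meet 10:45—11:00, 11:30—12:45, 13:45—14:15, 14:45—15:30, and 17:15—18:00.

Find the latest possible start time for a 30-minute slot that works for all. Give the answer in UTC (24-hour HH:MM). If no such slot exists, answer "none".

none

Uma → UTC: 03:00–05:00, 05:30–06:00, 06:30–11:00.
Wyatt → UTC: 02:45–03:00, 04:30–06:00, 06:15–07:30, 10:00–10:15.
Ines → UTC: 12:00–14:30, 15:45–16:15, 17:00–17:30.
Isla → UTC: 12:45–13:00, 13:30–14:45, 15:45–16:15, 16:45–17:30, 19:15–20:00.
Uma ∩ Wyatt: 04:30–05:00, 05:30–06:00, 06:30–07:30, 10:00–10:15.
Uma ∩ Wyatt ∩ Ines: (none).
Uma ∩ Wyatt ∩ Ines ∩ Isla: (none).
Windows ≥ 30 min: (none).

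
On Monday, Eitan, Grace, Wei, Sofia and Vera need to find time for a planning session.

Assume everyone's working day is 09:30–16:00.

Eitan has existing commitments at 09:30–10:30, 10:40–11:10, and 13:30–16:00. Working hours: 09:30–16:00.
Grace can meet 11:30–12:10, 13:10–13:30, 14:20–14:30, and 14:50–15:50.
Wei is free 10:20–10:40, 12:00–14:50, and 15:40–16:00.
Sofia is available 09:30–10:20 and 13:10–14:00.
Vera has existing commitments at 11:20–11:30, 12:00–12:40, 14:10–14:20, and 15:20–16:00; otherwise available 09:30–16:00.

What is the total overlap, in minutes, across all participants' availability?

Eitan free within 09:30–16:00: 10:30–10:40, 11:10–13:30.
Vera free within 09:30–16:00: 09:30–11:20, 11:30–12:00, 12:40–14:10, 14:20–15:20.
Eitan ∩ Grace: 11:30–12:10, 13:10–13:30.
Eitan ∩ Grace ∩ Wei: 12:00–12:10, 13:10–13:30.
Eitan ∩ Grace ∩ Wei ∩ Sofia: 13:10–13:30.
Eitan ∩ Grace ∩ Wei ∩ Sofia ∩ Vera: 13:10–13:30.
Total common minutes: 20.

20 minutes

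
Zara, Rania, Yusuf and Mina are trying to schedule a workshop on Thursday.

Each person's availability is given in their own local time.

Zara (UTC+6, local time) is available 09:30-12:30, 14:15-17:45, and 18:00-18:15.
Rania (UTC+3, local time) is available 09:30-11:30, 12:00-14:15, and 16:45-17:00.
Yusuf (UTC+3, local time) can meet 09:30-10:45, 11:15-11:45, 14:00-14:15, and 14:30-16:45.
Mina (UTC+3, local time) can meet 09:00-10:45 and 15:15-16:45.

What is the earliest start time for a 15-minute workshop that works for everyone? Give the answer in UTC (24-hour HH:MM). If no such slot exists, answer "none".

none

Zara → UTC: 03:30–06:30, 08:15–11:45, 12:00–12:15.
Rania → UTC: 06:30–08:30, 09:00–11:15, 13:45–14:00.
Yusuf → UTC: 06:30–07:45, 08:15–08:45, 11:00–11:15, 11:30–13:45.
Mina → UTC: 06:00–07:45, 12:15–13:45.
Zara ∩ Rania: 08:15–08:30, 09:00–11:15.
Zara ∩ Rania ∩ Yusuf: 08:15–08:30, 11:00–11:15.
Zara ∩ Rania ∩ Yusuf ∩ Mina: (none).
Windows ≥ 15 min: (none).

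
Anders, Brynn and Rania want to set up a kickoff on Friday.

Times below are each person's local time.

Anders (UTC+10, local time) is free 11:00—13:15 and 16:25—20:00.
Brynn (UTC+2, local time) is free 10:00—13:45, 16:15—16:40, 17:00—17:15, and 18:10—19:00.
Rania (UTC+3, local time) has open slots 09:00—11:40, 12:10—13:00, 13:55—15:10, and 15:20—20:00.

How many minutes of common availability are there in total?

90 minutes

Anders → UTC: 01:00–03:15, 06:25–10:00.
Brynn → UTC: 08:00–11:45, 14:15–14:40, 15:00–15:15, 16:10–17:00.
Rania → UTC: 06:00–08:40, 09:10–10:00, 10:55–12:10, 12:20–17:00.
Anders ∩ Brynn: 08:00–10:00.
Anders ∩ Brynn ∩ Rania: 08:00–08:40, 09:10–10:00.
Total common minutes: 40 + 50 = 90.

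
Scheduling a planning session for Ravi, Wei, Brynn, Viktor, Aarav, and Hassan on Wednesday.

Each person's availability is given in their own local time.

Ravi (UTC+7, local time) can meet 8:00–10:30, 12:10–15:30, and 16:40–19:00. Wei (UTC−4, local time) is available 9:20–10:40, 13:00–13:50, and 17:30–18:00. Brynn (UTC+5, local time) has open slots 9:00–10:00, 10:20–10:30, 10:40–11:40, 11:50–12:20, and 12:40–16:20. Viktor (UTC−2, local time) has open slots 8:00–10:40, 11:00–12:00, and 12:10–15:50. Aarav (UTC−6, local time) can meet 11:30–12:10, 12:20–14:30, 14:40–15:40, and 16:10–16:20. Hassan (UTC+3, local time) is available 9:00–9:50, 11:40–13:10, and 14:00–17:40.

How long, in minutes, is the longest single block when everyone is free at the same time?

Ravi → UTC: 01:00–03:30, 05:10–08:30, 09:40–12:00.
Wei → UTC: 13:20–14:40, 17:00–17:50, 21:30–22:00.
Brynn → UTC: 04:00–05:00, 05:20–05:30, 05:40–06:40, 06:50–07:20, 07:40–11:20.
Viktor → UTC: 10:00–12:40, 13:00–14:00, 14:10–17:50.
Aarav → UTC: 17:30–18:10, 18:20–20:30, 20:40–21:40, 22:10–22:20.
Hassan → UTC: 06:00–06:50, 08:40–10:10, 11:00–14:40.
Ravi ∩ Wei: (none).
Ravi ∩ Wei ∩ Brynn: (none).
Ravi ∩ Wei ∩ Brynn ∩ Viktor: (none).
Ravi ∩ Wei ∩ Brynn ∩ Viktor ∩ Aarav: (none).
Ravi ∩ Wei ∩ Brynn ∩ Viktor ∩ Aarav ∩ Hassan: (none).
No common window.

0 minutes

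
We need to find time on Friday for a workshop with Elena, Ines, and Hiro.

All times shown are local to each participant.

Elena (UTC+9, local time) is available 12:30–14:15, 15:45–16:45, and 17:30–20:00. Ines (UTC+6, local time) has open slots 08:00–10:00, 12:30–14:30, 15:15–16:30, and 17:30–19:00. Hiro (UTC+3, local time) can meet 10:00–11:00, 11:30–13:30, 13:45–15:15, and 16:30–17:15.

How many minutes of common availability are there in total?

120 minutes

Elena → UTC: 03:30–05:15, 06:45–07:45, 08:30–11:00.
Ines → UTC: 02:00–04:00, 06:30–08:30, 09:15–10:30, 11:30–13:00.
Hiro → UTC: 07:00–08:00, 08:30–10:30, 10:45–12:15, 13:30–14:15.
Elena ∩ Ines: 03:30–04:00, 06:45–07:45, 09:15–10:30.
Elena ∩ Ines ∩ Hiro: 07:00–07:45, 09:15–10:30.
Total common minutes: 45 + 75 = 120.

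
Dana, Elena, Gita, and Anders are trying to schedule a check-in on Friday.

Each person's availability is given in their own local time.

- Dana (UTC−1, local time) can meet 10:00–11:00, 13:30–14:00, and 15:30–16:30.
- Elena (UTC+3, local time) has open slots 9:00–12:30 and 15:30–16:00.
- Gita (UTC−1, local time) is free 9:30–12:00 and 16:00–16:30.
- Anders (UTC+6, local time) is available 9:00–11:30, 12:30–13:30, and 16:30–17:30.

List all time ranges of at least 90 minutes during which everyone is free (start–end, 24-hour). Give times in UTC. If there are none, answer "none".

none

Dana → UTC: 11:00–12:00, 14:30–15:00, 16:30–17:30.
Elena → UTC: 06:00–09:30, 12:30–13:00.
Gita → UTC: 10:30–13:00, 17:00–17:30.
Anders → UTC: 03:00–05:30, 06:30–07:30, 10:30–11:30.
Dana ∩ Elena: (none).
Dana ∩ Elena ∩ Gita: (none).
Dana ∩ Elena ∩ Gita ∩ Anders: (none).
Windows ≥ 90 min: (none).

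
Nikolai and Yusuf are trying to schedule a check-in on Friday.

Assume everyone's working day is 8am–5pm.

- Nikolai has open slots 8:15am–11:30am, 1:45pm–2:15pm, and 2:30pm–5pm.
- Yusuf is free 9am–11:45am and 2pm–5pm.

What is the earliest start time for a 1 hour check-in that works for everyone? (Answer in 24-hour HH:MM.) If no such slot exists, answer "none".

09:00

Nikolai ∩ Yusuf: 09:00–11:30, 14:00–14:15, 14:30–17:00.
Windows ≥ 60 min: 09:00–11:30, 14:30–17:00.
Earliest such window starts at 09:00.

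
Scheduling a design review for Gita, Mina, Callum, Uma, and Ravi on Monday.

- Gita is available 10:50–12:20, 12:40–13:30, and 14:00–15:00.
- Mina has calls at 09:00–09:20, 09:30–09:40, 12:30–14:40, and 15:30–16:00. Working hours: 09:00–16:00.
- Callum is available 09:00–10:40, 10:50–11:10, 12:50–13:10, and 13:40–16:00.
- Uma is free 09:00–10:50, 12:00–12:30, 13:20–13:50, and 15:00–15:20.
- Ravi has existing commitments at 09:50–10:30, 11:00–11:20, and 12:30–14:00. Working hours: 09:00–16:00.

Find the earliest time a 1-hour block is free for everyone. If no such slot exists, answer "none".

none

Mina free within 09:00–16:00: 09:20–09:30, 09:40–12:30, 14:40–15:30.
Ravi free within 09:00–16:00: 09:00–09:50, 10:30–11:00, 11:20–12:30, 14:00–16:00.
Gita ∩ Mina: 10:50–12:20, 14:40–15:00.
Gita ∩ Mina ∩ Callum: 10:50–11:10, 14:40–15:00.
Gita ∩ Mina ∩ Callum ∩ Uma: (none).
Gita ∩ Mina ∩ Callum ∩ Uma ∩ Ravi: (none).
Windows ≥ 60 min: (none).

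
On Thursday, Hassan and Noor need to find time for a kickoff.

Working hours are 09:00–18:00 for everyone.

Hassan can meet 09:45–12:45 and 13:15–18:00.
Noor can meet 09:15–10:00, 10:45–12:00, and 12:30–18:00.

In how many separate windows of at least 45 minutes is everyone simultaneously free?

2

Hassan ∩ Noor: 09:45–10:00, 10:45–12:00, 12:30–12:45, 13:15–18:00.
Windows ≥ 45 min: 10:45–12:00, 13:15–18:00.
That's 2 windows.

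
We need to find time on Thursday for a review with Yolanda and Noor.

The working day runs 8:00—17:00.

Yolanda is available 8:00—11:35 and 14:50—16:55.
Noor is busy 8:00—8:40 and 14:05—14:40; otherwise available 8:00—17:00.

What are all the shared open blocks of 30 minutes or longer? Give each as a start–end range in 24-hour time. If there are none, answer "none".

Noor free within 08:00–17:00: 08:40–14:05, 14:40–17:00.
Yolanda ∩ Noor: 08:40–11:35, 14:50–16:55.
Windows ≥ 30 min: 08:40–11:35, 14:50–16:55.

08:40–11:35, 14:50–16:55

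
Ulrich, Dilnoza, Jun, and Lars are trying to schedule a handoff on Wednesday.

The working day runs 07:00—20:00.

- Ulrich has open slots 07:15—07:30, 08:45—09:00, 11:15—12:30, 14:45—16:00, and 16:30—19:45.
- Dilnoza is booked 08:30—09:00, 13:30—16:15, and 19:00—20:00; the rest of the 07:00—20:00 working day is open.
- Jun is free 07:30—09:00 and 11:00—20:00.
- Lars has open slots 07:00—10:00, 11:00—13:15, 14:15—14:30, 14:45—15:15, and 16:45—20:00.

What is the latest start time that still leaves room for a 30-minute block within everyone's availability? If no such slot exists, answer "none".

Dilnoza free within 07:00–20:00: 07:00–08:30, 09:00–13:30, 16:15–19:00.
Ulrich ∩ Dilnoza: 07:15–07:30, 11:15–12:30, 16:30–19:00.
Ulrich ∩ Dilnoza ∩ Jun: 11:15–12:30, 16:30–19:00.
Ulrich ∩ Dilnoza ∩ Jun ∩ Lars: 11:15–12:30, 16:45–19:00.
Windows ≥ 30 min: 11:15–12:30, 16:45–19:00.
Latest start in the last window 16:45–19:00 is 19:00 − 30 min = 18:30.

18:30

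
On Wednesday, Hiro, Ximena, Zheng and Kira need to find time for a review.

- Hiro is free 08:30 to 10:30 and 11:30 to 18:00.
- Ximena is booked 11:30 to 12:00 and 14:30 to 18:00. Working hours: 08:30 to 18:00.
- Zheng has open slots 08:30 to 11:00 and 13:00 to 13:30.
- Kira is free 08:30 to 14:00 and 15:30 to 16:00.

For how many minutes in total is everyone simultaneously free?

150 minutes

Ximena free within 08:30–18:00: 08:30–11:30, 12:00–14:30.
Hiro ∩ Ximena: 08:30–10:30, 12:00–14:30.
Hiro ∩ Ximena ∩ Zheng: 08:30–10:30, 13:00–13:30.
Hiro ∩ Ximena ∩ Zheng ∩ Kira: 08:30–10:30, 13:00–13:30.
Total common minutes: 120 + 30 = 150.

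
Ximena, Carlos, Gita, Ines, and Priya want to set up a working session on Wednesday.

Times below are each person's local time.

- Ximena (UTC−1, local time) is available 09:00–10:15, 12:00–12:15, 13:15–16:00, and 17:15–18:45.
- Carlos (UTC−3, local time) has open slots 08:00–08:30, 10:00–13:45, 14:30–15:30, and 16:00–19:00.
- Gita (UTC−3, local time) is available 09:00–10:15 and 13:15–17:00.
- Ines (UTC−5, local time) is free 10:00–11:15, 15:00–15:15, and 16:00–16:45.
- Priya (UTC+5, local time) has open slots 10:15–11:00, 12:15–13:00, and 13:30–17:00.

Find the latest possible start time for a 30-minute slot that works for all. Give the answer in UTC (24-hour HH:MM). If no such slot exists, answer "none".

Ximena → UTC: 10:00–11:15, 13:00–13:15, 14:15–17:00, 18:15–19:45.
Carlos → UTC: 11:00–11:30, 13:00–16:45, 17:30–18:30, 19:00–22:00.
Gita → UTC: 12:00–13:15, 16:15–20:00.
Ines → UTC: 15:00–16:15, 20:00–20:15, 21:00–21:45.
Priya → UTC: 05:15–06:00, 07:15–08:00, 08:30–12:00.
Ximena ∩ Carlos: 11:00–11:15, 13:00–13:15, 14:15–16:45, 18:15–18:30, 19:00–19:45.
Ximena ∩ Carlos ∩ Gita: 13:00–13:15, 16:15–16:45, 18:15–18:30, 19:00–19:45.
Ximena ∩ Carlos ∩ Gita ∩ Ines: (none).
Ximena ∩ Carlos ∩ Gita ∩ Ines ∩ Priya: (none).
Windows ≥ 30 min: (none).

none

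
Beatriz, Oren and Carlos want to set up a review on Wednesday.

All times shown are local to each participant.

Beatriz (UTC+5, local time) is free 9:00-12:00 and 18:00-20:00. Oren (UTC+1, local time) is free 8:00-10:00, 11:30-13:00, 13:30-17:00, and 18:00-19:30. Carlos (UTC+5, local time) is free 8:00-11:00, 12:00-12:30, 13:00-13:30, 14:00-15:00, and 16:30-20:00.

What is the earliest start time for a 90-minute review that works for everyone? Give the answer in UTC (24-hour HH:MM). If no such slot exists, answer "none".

13:00

Beatriz → UTC: 04:00–07:00, 13:00–15:00.
Oren → UTC: 07:00–09:00, 10:30–12:00, 12:30–16:00, 17:00–18:30.
Carlos → UTC: 03:00–06:00, 07:00–07:30, 08:00–08:30, 09:00–10:00, 11:30–15:00.
Beatriz ∩ Oren: 13:00–15:00.
Beatriz ∩ Oren ∩ Carlos: 13:00–15:00.
Windows ≥ 90 min: 13:00–15:00.
Earliest such window starts at 13:00.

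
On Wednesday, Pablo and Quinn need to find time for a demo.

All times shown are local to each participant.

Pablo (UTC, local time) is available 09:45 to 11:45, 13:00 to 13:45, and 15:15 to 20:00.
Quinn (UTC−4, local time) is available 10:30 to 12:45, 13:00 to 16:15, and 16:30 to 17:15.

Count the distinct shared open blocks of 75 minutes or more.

Pablo → UTC: 09:45–11:45, 13:00–13:45, 15:15–20:00.
Quinn → UTC: 14:30–16:45, 17:00–20:15, 20:30–21:15.
Pablo ∩ Quinn: 15:15–16:45, 17:00–20:00.
Windows ≥ 75 min: 15:15–16:45, 17:00–20:00.
That's 2 windows.

2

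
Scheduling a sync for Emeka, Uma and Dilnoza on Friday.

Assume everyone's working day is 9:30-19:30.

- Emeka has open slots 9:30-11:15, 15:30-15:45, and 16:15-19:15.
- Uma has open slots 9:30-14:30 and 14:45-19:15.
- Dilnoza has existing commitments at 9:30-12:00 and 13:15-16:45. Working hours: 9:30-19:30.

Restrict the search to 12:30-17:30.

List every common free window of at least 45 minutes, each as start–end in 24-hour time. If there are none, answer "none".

Dilnoza free within 09:30–19:30: 12:00–13:15, 16:45–19:30.
Emeka ∩ Uma: 09:30–11:15, 15:30–15:45, 16:15–19:15.
Emeka ∩ Uma ∩ Dilnoza: 16:45–19:15.
Restricted to 12:30–17:30: 16:45–17:30.
Windows ≥ 45 min: 16:45–17:30.

16:45–17:30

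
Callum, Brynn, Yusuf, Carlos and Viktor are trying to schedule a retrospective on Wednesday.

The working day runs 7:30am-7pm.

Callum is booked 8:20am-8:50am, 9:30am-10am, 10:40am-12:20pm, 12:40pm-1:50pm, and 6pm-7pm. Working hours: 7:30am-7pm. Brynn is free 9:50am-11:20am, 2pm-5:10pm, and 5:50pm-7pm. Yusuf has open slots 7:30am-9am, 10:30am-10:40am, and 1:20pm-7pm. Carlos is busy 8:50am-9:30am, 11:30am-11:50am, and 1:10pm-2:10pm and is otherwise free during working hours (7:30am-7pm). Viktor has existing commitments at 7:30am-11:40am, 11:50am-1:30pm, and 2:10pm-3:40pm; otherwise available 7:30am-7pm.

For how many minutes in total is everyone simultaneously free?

100 minutes

Callum free within 07:30–19:00: 07:30–08:20, 08:50–09:30, 10:00–10:40, 12:20–12:40, 13:50–18:00.
Carlos free within 07:30–19:00: 07:30–08:50, 09:30–11:30, 11:50–13:10, 14:10–19:00.
Viktor free within 07:30–19:00: 11:40–11:50, 13:30–14:10, 15:40–19:00.
Callum ∩ Brynn: 10:00–10:40, 14:00–17:10, 17:50–18:00.
Callum ∩ Brynn ∩ Yusuf: 10:30–10:40, 14:00–17:10, 17:50–18:00.
Callum ∩ Brynn ∩ Yusuf ∩ Carlos: 10:30–10:40, 14:10–17:10, 17:50–18:00.
Callum ∩ Brynn ∩ Yusuf ∩ Carlos ∩ Viktor: 15:40–17:10, 17:50–18:00.
Total common minutes: 90 + 10 = 100.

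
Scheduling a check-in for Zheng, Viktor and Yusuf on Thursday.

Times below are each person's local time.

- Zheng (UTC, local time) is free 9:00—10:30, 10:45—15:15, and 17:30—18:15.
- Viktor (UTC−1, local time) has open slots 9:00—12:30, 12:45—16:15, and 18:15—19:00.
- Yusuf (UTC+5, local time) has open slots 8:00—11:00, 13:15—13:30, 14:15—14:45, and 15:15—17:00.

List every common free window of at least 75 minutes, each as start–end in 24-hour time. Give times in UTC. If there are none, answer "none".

Zheng → UTC: 09:00–10:30, 10:45–15:15, 17:30–18:15.
Viktor → UTC: 10:00–13:30, 13:45–17:15, 19:15–20:00.
Yusuf → UTC: 03:00–06:00, 08:15–08:30, 09:15–09:45, 10:15–12:00.
Zheng ∩ Viktor: 10:00–10:30, 10:45–13:30, 13:45–15:15.
Zheng ∩ Viktor ∩ Yusuf: 10:15–10:30, 10:45–12:00.
Windows ≥ 75 min: 10:45–12:00.

10:45–12:00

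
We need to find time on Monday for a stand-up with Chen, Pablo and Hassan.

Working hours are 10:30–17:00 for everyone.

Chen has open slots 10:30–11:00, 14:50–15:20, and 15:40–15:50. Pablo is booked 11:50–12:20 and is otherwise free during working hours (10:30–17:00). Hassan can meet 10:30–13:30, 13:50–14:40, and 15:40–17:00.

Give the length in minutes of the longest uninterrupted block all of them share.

Pablo free within 10:30–17:00: 10:30–11:50, 12:20–17:00.
Chen ∩ Pablo: 10:30–11:00, 14:50–15:20, 15:40–15:50.
Chen ∩ Pablo ∩ Hassan: 10:30–11:00, 15:40–15:50.
Common window lengths: 30, 10 min; longest is 30.

30 minutes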